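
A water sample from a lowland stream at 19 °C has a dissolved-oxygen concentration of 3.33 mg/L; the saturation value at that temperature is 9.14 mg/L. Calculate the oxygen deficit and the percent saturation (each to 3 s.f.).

D ≈ 5.81 mg/L; 36.4 % saturation

D = C_s − C = 9.14 − 3.33 = 5.81 mg/L.
% saturation = 3.33/9.14 × 100 = 36.4 %.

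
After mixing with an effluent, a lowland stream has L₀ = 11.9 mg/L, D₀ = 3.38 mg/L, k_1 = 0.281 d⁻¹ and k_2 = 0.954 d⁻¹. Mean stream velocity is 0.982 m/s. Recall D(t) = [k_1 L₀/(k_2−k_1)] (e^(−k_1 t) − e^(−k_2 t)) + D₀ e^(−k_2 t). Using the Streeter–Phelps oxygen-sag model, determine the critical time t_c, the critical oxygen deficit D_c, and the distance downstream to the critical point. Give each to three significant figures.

t_c ≈ 0.122 d; D_c ≈ 3.39 mg/L; x_c ≈ 10.3 km

With k_2/k_1 = 3.395 and 1 − D₀(k_2−k_1)/(k_1 L₀) = 0.3197,
t_c = ln(3.395 × 0.3197) / (0.954 − 0.281) = ln(1.086) / 0.6730 = 0.08204/0.6730 = 0.1219 d.
D_c = (k_1/k_2) L₀ e^(−k_1 t_c) = (0.281/0.954) × 11.9 × e^(−0.281×0.1219) = 0.2945 × 11.9 × 0.9663 = 3.387 mg/L.
x_c = v t_c = 0.982 m/s × 0.1219 d × 86400 s/d = 10340 m ≈ 10.3 km.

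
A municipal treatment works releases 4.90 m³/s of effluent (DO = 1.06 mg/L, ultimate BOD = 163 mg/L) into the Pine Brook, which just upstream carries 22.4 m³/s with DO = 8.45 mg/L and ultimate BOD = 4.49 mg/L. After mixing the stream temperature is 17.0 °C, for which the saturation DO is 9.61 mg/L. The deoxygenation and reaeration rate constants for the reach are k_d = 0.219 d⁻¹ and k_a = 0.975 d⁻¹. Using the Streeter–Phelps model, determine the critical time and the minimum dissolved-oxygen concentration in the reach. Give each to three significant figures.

Mixed DO = (22.4×8.45 + 4.90×1.06)/(22.4+4.90) = 194.5/27.30 = 7.124 mg/L.
Mixed L₀ = (22.4×4.49 + 4.90×163)/(27.30) = 899.3/27.30 = 32.94 mg/L.
Initial deficit D₀ = C_s − DO₀ = 9.61 − 7.124 = 2.486 mg/L.
t_c = (1/0.7560) ln[(0.975/0.219)(1 − 2.486×0.7560/(0.219×32.94))] = 1.323 × ln(3.292) = 1.576 d.
D_c = (0.219/0.975) × 32.94 × e^(−0.219×1.576) = 0.2246 × 32.94 × 0.7081 = 5.239 mg/L.
Minimum DO = 9.61 − 5.239 = 4.371 mg/L.

t_c ≈ 1.58 d; minimum DO ≈ 4.37 mg/L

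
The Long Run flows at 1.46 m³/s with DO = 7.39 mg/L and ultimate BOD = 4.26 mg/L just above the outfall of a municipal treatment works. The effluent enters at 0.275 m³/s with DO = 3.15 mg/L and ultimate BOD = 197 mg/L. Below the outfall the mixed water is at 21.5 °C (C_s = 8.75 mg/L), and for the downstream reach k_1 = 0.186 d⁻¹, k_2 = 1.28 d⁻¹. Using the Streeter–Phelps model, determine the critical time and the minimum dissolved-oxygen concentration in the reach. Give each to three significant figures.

t_c ≈ 1.38 d; minimum DO ≈ 4.84 mg/L

Mixed DO = (1.46×7.39 + 0.275×3.15)/(1.46+0.275) = 11.66/1.735 = 6.718 mg/L.
Mixed L₀ = (1.46×4.26 + 0.275×197)/(1.735) = 60.39/1.735 = 34.81 mg/L.
Initial deficit D₀ = C_s − DO₀ = 8.75 − 6.718 = 2.032 mg/L.
t_c = (1/1.094) ln[(1.28/0.186)(1 − 2.032×1.094/(0.186×34.81))] = 0.9141 × ln(4.519) = 1.379 d.
D_c = (0.186/1.28) × 34.81 × e^(−0.186×1.379) = 0.1453 × 34.81 × 0.7738 = 3.914 mg/L.
Minimum DO = 8.75 − 3.914 = 4.836 mg/L.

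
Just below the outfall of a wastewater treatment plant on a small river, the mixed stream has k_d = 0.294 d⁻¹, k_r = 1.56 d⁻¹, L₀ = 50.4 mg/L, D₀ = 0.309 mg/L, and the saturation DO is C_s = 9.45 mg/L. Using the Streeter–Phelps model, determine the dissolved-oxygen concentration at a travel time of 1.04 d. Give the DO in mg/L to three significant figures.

DO ≈ 3.08 mg/L

k_d L₀/(k_r−k_d) = 0.294×50.4/(1.56−0.294) = 14.82/1.266 = 11.70 mg/L.
e^(−k_d t) = e^(−0.294×1.040) = 0.7366; e^(−k_r t) = e^(−1.56×1.040) = 0.1974.
D = 11.70 × (0.7366 − 0.1974) + 0.309 × 0.1974 = 6.310 + 0.06100 = 6.371 mg/L.
DO = C_s − D = 9.45 − 6.371 = 3.079 mg/L.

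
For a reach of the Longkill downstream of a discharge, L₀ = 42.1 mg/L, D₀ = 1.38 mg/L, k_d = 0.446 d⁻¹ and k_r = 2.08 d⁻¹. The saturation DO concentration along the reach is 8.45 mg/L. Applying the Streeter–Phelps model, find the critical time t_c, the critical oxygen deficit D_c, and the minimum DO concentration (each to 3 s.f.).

t_c ≈ 0.864 d; D_c ≈ 6.14 mg/L; min DO ≈ 2.31 mg/L

t_c = [1/(k_r−k_d)] ln[(k_r/k_d)(1 − D₀(k_r−k_d)/(k_d L₀))]
= [1/(2.08−0.446)] ln[(2.08/0.446)(1 − 1.38×1.634/(0.446×42.1))]
= (1/1.634) ln[4.664 × 0.8799] = 0.6120 × ln(4.104) = 0.6120 × 1.412 = 0.8641 d.
L(t_c) = L₀ e^(−k_d t_c) = 42.1 × 0.6802 = 28.64 mg/L, and at the critical point k_r D_c = k_d L, so D_c = (0.446/2.08) × 28.64 = 6.140 mg/L.
Minimum DO = C_s − D_c = 8.45 − 6.140 = 2.310 mg/L.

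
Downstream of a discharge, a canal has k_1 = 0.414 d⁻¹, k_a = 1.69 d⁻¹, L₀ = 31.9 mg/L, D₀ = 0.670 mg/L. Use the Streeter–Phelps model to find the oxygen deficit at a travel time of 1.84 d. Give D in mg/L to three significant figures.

D ≈ 4.40 mg/L

k_1 L₀/(k_a−k_1) = 0.414×31.9/(1.69−0.414) = 13.21/1.276 = 10.35 mg/L.
e^(−k_1 t) = e^(−0.414×1.840) = 0.4668; e^(−k_a t) = e^(−1.69×1.840) = 0.04462.
D = 10.35 × (0.4668 − 0.04462) + 0.670 × 0.04462 = 4.370 + 0.02989 = 4.400 mg/L.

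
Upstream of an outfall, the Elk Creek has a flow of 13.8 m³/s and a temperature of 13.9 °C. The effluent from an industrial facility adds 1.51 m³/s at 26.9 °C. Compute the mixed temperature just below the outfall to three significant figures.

Flow-weighted mixing: C = (Q_r C_r + Q_w C_w)/(Q_r + Q_w)
= (13.8×13.9 + 1.51×26.9)/(13.8 + 1.51) = 232.4/15.31 = 15.18 °C.

15.2 °C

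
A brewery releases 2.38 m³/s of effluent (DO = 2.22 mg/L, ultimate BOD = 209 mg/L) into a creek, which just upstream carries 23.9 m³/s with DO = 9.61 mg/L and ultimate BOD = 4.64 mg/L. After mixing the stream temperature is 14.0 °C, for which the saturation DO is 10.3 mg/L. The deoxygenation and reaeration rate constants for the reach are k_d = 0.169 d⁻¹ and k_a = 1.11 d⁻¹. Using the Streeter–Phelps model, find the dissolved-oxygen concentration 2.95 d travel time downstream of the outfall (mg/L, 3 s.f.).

DO ≈ 7.88 mg/L

Mixed DO = (23.9×9.61 + 2.38×2.22)/(23.9+2.38) = 235.0/26.28 = 8.941 mg/L.
Mixed L₀ = (23.9×4.64 + 2.38×209)/(26.28) = 608.3/26.28 = 23.15 mg/L.
Initial deficit D₀ = C_s − DO₀ = 10.3 − 8.941 = 1.359 mg/L.
D(2.95) = [0.169×23.15/(1.11−0.169)](e^(−0.169×2.95) − e^(−1.11×2.95)) + 1.359 e^(−1.11×2.95)
= 4.157 × (0.6074 − 0.03784) + 1.359 × 0.03784 = 2.419 mg/L.
DO = 10.3 − 2.419 = 7.881 mg/L.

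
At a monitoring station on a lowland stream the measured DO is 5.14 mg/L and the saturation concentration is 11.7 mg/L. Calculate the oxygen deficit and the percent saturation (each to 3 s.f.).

D ≈ 6.56 mg/L; 43.9 % saturation

D = C_s − C = 11.7 − 5.14 = 6.56 mg/L.
% saturation = 5.14/11.7 × 100 = 43.9 %.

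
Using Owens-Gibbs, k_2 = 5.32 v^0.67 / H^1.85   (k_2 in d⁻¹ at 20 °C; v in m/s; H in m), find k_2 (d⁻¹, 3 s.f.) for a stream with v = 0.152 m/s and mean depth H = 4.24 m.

k_2 = 5.32 × 0.152^0.67 / 4.24^1.85 = 5.32 × 0.2830 / 14.48 = 0.1040 d⁻¹.

k_2 ≈ 0.104 d⁻¹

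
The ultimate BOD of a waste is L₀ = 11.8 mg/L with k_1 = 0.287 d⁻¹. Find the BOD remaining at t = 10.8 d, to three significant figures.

L ≈ 0.532 mg/L

L_t = L₀ e^(−k_1 t) = 11.8 × e^(−0.287×10.8) = 11.8 × 0.04507 = 0.5318 mg/L.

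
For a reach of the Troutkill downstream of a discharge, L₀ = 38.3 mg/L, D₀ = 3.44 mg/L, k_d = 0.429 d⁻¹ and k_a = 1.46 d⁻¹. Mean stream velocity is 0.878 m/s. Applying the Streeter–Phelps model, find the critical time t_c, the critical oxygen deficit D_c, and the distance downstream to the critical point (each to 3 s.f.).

t_c ≈ 0.952 d; D_c ≈ 7.48 mg/L; x_c ≈ 72.2 km

At the critical point dD/dt = 0, so k_d L₀ e^(−k_d t) = k_a D. Substituting D(t) from the Streeter–Phelps equation and solving for t gives
t_c = ln[(k_a/k_d)(1 − D₀(k_a−k_d)/(k_d L₀))] / (k_a−k_d).
Here k_a−k_d = 1.031 d⁻¹ and 1 − D₀(k_a−k_d)/(k_d L₀) = 1 − 3.44×1.031/(0.429×38.3) = 0.7841, so
t_c = ln(3.403 × 0.7841) / 1.031 = 0.9816 / 1.031 = 0.9521 d.
D_c = (k_d/k_a) L₀ e^(−k_d t_c) = (0.429/1.46) × 38.3 × e^(−0.429×0.9521) = 0.2938 × 38.3 × 0.6647 = 7.480 mg/L.
x_c = v t_c = 0.878 m/s × 0.9521 d × 86400 s/d = 72220 m ≈ 72.2 km.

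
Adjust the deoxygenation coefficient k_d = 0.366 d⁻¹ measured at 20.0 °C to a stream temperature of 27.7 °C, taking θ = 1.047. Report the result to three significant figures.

k_d ≈ 0.521 d⁻¹

k_d(T₂) = k_d(T₁) · θ^(T₂−T₁) = 0.366 × 1.047^(27.7−20.0)
= 0.366 × 1.047^7.70 = 0.366 × 1.424 = 0.5213 d⁻¹.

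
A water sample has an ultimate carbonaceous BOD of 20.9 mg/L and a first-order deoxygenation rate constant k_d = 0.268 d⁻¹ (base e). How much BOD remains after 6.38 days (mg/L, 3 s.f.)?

L_t = L₀ e^(−k_d t) = 20.9 × e^(−0.268×6.38) = 20.9 × 0.1809 = 3.781 mg/L.

L ≈ 3.78 mg/L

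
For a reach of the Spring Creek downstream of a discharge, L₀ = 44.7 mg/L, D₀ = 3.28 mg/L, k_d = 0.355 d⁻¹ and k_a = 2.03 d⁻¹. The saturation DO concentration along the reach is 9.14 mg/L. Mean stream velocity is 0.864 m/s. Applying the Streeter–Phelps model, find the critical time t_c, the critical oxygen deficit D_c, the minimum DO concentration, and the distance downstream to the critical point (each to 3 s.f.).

At the critical point dD/dt = 0, so k_d L₀ e^(−k_d t) = k_a D. Substituting D(t) from the Streeter–Phelps equation and solving for t gives
t_c = ln[(k_a/k_d)(1 − D₀(k_a−k_d)/(k_d L₀))] / (k_a−k_d).
Here k_a−k_d = 1.675 d⁻¹ and 1 − D₀(k_a−k_d)/(k_d L₀) = 1 − 3.28×1.675/(0.355×44.7) = 0.6538, so
t_c = ln(5.718 × 0.6538) / 1.675 = 1.319 / 1.675 = 0.7873 d.
D_c = (k_d/k_a) L₀ e^(−k_d t_c) = (0.355/2.03) × 44.7 × e^(−0.355×0.7873) = 0.1749 × 44.7 × 0.7562 = 5.911 mg/L.
Minimum DO = C_s − D_c = 9.14 − 5.911 = 3.229 mg/L.
x_c = v t_c = 0.864 m/s × 0.7873 d × 86400 s/d = 58770 m ≈ 58.8 km.

t_c ≈ 0.787 d; D_c ≈ 5.91 mg/L; min DO ≈ 3.23 mg/L; x_c ≈ 58.8 km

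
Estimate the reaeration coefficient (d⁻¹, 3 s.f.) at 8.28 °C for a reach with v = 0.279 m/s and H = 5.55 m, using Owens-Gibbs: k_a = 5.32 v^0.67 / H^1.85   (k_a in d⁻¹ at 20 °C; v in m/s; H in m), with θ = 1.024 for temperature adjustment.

k_a(20) = 5.32 × 0.279^0.67 / 5.55^1.85 = 5.32 × 0.4252 / 23.82 = 0.09496 d⁻¹.
k_a(8.28) = 0.09496 × 1.024^(8.28−20) = 0.09496 × 0.7573 = 0.07191 d⁻¹.

k_a ≈ 0.0719 d⁻¹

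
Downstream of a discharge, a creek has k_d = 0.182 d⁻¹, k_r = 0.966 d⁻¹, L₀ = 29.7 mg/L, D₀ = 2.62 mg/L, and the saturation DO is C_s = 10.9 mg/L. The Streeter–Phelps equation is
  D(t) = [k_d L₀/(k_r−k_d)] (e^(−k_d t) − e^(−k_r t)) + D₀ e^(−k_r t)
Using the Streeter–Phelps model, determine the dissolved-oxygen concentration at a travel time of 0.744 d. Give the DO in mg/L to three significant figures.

DO ≈ 6.96 mg/L

k_d L₀/(k_r−k_d) = 0.182×29.7/(0.966−0.182) = 5.405/0.7840 = 6.895 mg/L.
e^(−k_d t) = e^(−0.182×0.7440) = 0.8734; e^(−k_r t) = e^(−0.966×0.7440) = 0.4874.
D = 6.895 × (0.8734 − 0.4874) + 2.62 × 0.4874 = 2.661 + 1.277 = 3.938 mg/L.
DO = C_s − D = 10.9 − 3.938 = 6.962 mg/L.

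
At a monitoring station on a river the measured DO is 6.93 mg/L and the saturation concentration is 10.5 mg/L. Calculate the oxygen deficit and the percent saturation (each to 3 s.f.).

D ≈ 3.57 mg/L; 66.0 % saturation

D = C_s − C = 10.5 − 6.93 = 3.57 mg/L.
% saturation = 6.93/10.5 × 100 = 66.0 %.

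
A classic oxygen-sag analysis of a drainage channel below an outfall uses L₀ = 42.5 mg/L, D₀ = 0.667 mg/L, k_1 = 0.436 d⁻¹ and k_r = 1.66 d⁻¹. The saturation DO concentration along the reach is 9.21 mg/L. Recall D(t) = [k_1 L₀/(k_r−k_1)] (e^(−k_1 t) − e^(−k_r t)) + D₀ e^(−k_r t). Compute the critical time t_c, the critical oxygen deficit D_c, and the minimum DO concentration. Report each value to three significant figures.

At the critical point dD/dt = 0, so k_1 L₀ e^(−k_1 t) = k_r D. Substituting D(t) from the Streeter–Phelps equation and solving for t gives
t_c = ln[(k_r/k_1)(1 − D₀(k_r−k_1)/(k_1 L₀))] / (k_r−k_1).
Here k_r−k_1 = 1.224 d⁻¹ and 1 − D₀(k_r−k_1)/(k_1 L₀) = 1 − 0.667×1.224/(0.436×42.5) = 0.9559, so
t_c = ln(3.807 × 0.9559) / 1.224 = 1.292 / 1.224 = 1.055 d.
D_c = (k_1/k_r) L₀ e^(−k_1 t_c) = (0.436/1.66) × 42.5 × e^(−0.436×1.055) = 0.2627 × 42.5 × 0.6312 = 7.046 mg/L.
Minimum DO = C_s − D_c = 9.21 − 7.046 = 2.164 mg/L.

t_c ≈ 1.06 d; D_c ≈ 7.05 mg/L; min DO ≈ 2.16 mg/L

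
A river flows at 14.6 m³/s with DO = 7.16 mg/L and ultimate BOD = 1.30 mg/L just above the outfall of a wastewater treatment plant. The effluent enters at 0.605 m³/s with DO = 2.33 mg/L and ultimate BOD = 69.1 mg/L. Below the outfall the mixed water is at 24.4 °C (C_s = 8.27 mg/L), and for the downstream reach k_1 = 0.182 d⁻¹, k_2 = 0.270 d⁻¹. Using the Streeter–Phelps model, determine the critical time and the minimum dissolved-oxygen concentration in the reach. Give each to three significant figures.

Mixed DO = (14.6×7.16 + 0.605×2.33)/(14.6+0.605) = 105.9/15.21 = 6.968 mg/L.
Mixed L₀ = (14.6×1.30 + 0.605×69.1)/(15.21) = 60.79/15.21 = 3.998 mg/L.
Initial deficit D₀ = C_s − DO₀ = 8.27 − 6.968 = 1.302 mg/L.
t_c = (1/0.08800) ln[(0.270/0.182)(1 − 1.302×0.08800/(0.182×3.998))] = 11.36 × ln(1.250) = 2.535 d.
D_c = (0.182/0.270) × 3.998 × e^(−0.182×2.535) = 0.6741 × 3.998 × 0.6305 = 1.699 mg/L.
Minimum DO = 8.27 − 1.699 = 6.571 mg/L.

t_c ≈ 2.53 d; minimum DO ≈ 6.57 mg/L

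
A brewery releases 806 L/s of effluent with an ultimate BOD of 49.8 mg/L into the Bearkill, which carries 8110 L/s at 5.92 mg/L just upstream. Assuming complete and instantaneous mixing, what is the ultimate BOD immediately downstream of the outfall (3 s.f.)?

Flow-weighted mixing: C = (Q_r C_r + Q_w C_w)/(Q_r + Q_w)
= (8110×5.92 + 806×49.8)/(8110 + 806) = 88150/8916 = 9.887 mg/L.

9.89 mg/L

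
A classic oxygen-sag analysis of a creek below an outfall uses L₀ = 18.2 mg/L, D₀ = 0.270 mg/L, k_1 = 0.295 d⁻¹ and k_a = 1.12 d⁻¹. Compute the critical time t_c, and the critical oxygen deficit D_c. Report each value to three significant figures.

t_c ≈ 1.57 d; D_c ≈ 3.02 mg/L

t_c = [1/(k_a−k_1)] ln[(k_a/k_1)(1 − D₀(k_a−k_1)/(k_1 L₀))]
= [1/(1.12−0.295)] ln[(1.12/0.295)(1 − 0.270×0.8250/(0.295×18.2))]
= (1/0.8250) ln[3.797 × 0.9585] = 1.212 × ln(3.639) = 1.212 × 1.292 = 1.566 d.
L(t_c) = L₀ e^(−k_1 t_c) = 18.2 × 0.6301 = 11.47 mg/L, and at the critical point k_a D_c = k_1 L, so D_c = (0.295/1.12) × 11.47 = 3.020 mg/L.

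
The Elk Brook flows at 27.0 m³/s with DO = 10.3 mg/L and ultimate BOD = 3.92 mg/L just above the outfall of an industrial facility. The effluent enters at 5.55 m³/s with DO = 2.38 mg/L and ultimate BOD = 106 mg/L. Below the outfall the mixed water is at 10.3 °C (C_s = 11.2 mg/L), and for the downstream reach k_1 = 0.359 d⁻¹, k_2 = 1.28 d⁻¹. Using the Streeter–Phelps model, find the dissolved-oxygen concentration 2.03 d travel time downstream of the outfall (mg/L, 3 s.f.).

DO ≈ 7.64 mg/L

Mixed DO = (27.0×10.3 + 5.55×2.38)/(27.0+5.55) = 291.3/32.55 = 8.950 mg/L.
Mixed L₀ = (27.0×3.92 + 5.55×106)/(32.55) = 694.1/32.55 = 21.33 mg/L.
Initial deficit D₀ = C_s − DO₀ = 11.2 − 8.950 = 2.250 mg/L.
D(2.03) = [0.359×21.33/(1.28−0.359)](e^(−0.359×2.03) − e^(−1.28×2.03)) + 2.250 e^(−1.28×2.03)
= 8.312 × (0.4825 − 0.07439) + 2.250 × 0.07439 = 3.560 mg/L.
DO = 11.2 − 3.560 = 7.640 mg/L.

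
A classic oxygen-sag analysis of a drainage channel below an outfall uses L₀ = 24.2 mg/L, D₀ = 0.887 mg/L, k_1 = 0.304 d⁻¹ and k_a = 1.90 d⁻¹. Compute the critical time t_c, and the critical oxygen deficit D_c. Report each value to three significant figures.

At the critical point dD/dt = 0, so k_1 L₀ e^(−k_1 t) = k_a D. Substituting D(t) from the Streeter–Phelps equation and solving for t gives
t_c = ln[(k_a/k_1)(1 − D₀(k_a−k_1)/(k_1 L₀))] / (k_a−k_1).
Here k_a−k_1 = 1.596 d⁻¹ and 1 − D₀(k_a−k_1)/(k_1 L₀) = 1 − 0.887×1.596/(0.304×24.2) = 0.8076, so
t_c = ln(6.250 × 0.8076) / 1.596 = 1.619 / 1.596 = 1.014 d.
D_c = (k_1/k_a) L₀ e^(−k_1 t_c) = (0.304/1.90) × 24.2 × e^(−0.304×1.014) = 0.1600 × 24.2 × 0.7347 = 2.845 mg/L.

t_c ≈ 1.01 d; D_c ≈ 2.84 mg/L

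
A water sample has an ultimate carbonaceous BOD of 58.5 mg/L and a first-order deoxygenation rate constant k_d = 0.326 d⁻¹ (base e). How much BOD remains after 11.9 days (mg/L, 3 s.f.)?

L ≈ 1.21 mg/L

L_t = L₀ e^(−k_d t) = 58.5 × e^(−0.326×11.9) = 58.5 × 0.02066 = 1.209 mg/L.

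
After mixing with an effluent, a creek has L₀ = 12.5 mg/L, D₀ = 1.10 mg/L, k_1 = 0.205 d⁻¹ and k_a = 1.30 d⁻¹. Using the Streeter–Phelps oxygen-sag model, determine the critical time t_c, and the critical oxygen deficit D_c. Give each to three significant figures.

At the critical point dD/dt = 0, so k_1 L₀ e^(−k_1 t) = k_a D. Substituting D(t) from the Streeter–Phelps equation and solving for t gives
t_c = ln[(k_a/k_1)(1 − D₀(k_a−k_1)/(k_1 L₀))] / (k_a−k_1).
Here k_a−k_1 = 1.095 d⁻¹ and 1 − D₀(k_a−k_1)/(k_1 L₀) = 1 − 1.10×1.095/(0.205×12.5) = 0.5300, so
t_c = ln(6.341 × 0.5300) / 1.095 = 1.212 / 1.095 = 1.107 d.
L(t_c) = L₀ e^(−k_1 t_c) = 12.5 × 0.7970 = 9.962 mg/L, and at the critical point k_a D_c = k_1 L, so D_c = (0.205/1.30) × 9.962 = 1.571 mg/L.

t_c ≈ 1.11 d; D_c ≈ 1.57 mg/L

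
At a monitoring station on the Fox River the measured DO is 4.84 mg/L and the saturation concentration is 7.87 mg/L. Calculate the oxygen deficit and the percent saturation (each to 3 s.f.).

D = C_s − C = 7.87 − 4.84 = 3.03 mg/L.
% saturation = 4.84/7.87 × 100 = 61.5 %.

D ≈ 3.03 mg/L; 61.5 % saturation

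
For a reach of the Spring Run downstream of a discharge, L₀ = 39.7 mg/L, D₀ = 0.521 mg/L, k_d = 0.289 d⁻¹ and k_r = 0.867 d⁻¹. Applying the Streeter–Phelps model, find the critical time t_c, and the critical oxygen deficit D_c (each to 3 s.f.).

t_c ≈ 1.85 d; D_c ≈ 7.74 mg/L

At the critical point dD/dt = 0, so k_d L₀ e^(−k_d t) = k_r D. Substituting D(t) from the Streeter–Phelps equation and solving for t gives
t_c = ln[(k_r/k_d)(1 − D₀(k_r−k_d)/(k_d L₀))] / (k_r−k_d).
Here k_r−k_d = 0.5780 d⁻¹ and 1 − D₀(k_r−k_d)/(k_d L₀) = 1 − 0.521×0.5780/(0.289×39.7) = 0.9738, so
t_c = ln(3.000 × 0.9738) / 0.5780 = 1.072 / 0.5780 = 1.855 d.
L(t_c) = L₀ e^(−k_d t_c) = 39.7 × 0.5851 = 23.23 mg/L, and at the critical point k_r D_c = k_d L, so D_c = (0.289/0.867) × 23.23 = 7.743 mg/L.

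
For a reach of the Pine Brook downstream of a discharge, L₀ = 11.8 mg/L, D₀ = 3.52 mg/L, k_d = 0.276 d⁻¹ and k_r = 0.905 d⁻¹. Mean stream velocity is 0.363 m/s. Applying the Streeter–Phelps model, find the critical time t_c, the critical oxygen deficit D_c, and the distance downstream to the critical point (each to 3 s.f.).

t_c ≈ 0.0773 d; D_c ≈ 3.52 mg/L; x_c ≈ 2.42 km

t_c = [1/(k_r−k_d)] ln[(k_r/k_d)(1 − D₀(k_r−k_d)/(k_d L₀))]
= [1/(0.905−0.276)] ln[(0.905/0.276)(1 − 3.52×0.6290/(0.276×11.8))]
= (1/0.6290) ln[3.279 × 0.3202] = 1.590 × ln(1.050) = 1.590 × 0.04862 = 0.07730 d.
L(t_c) = L₀ e^(−k_d t_c) = 11.8 × 0.9789 = 11.55 mg/L, and at the critical point k_r D_c = k_d L, so D_c = (0.276/0.905) × 11.55 = 3.523 mg/L.
x_c = v t_c = 0.363 m/s × 0.07730 d × 86400 s/d = 2424 m ≈ 2.42 km.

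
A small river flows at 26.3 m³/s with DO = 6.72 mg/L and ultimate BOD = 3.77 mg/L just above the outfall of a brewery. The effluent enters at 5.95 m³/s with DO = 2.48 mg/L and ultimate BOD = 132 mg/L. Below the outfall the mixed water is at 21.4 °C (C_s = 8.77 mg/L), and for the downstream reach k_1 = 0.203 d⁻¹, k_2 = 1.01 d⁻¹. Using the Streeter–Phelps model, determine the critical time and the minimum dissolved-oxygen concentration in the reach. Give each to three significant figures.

t_c ≈ 1.33 d; minimum DO ≈ 4.56 mg/L

Mixed DO = (26.3×6.72 + 5.95×2.48)/(26.3+5.95) = 191.5/32.25 = 5.938 mg/L.
Mixed L₀ = (26.3×3.77 + 5.95×132)/(32.25) = 884.6/32.25 = 27.43 mg/L.
Initial deficit D₀ = C_s − DO₀ = 8.77 − 5.938 = 2.832 mg/L.
t_c = (1/0.8070) ln[(1.01/0.203)(1 − 2.832×0.8070/(0.203×27.43))] = 1.239 × ln(2.933) = 1.333 d.
D_c = (0.203/1.01) × 27.43 × e^(−0.203×1.333) = 0.2010 × 27.43 × 0.7629 = 4.205 mg/L.
Minimum DO = 8.77 − 4.205 = 4.565 mg/L.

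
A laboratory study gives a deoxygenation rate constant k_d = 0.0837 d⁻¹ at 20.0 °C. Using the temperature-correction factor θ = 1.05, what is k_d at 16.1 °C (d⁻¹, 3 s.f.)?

k_d ≈ 0.0692 d⁻¹

k_d(T₂) = k_d(T₁) · θ^(T₂−T₁) = 0.0837 × 1.05^(16.1−20.0)
= 0.0837 × 1.05^-3.90 = 0.0837 × 0.8267 = 0.06920 d⁻¹.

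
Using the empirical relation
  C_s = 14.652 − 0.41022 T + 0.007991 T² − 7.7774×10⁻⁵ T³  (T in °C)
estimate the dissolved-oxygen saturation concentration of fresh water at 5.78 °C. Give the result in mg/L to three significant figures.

C_s = 14.652 − 0.41022×5.78 + 0.007991×5.78² − 7.7774×10⁻⁵×5.78³ = 12.53 mg/L.

C_s ≈ 12.5 mg/L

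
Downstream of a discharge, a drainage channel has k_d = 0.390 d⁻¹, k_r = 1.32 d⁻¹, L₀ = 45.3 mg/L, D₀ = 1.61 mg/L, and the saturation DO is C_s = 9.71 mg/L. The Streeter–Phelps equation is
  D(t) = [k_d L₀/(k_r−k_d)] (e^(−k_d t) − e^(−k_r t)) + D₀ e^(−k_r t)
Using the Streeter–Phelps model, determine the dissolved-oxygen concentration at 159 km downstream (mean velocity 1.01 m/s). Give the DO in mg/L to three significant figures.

Travel time t = x/v = 159 km / (1.01 m/s) = 159000 m / 1.01 m/s = 157400 s = 1.822 d.
k_d L₀/(k_r−k_d) = 0.390×45.3/(1.32−0.390) = 17.67/0.9300 = 19.00 mg/L.
e^(−k_d t) = e^(−0.390×1.822) = 0.4913; e^(−k_r t) = e^(−1.32×1.822) = 0.09026.
D = 19.00 × (0.4913 − 0.09026) + 1.61 × 0.09026 = 7.619 + 0.1453 = 7.765 mg/L.
DO = C_s − D = 9.71 − 7.765 = 1.945 mg/L.

DO ≈ 1.95 mg/L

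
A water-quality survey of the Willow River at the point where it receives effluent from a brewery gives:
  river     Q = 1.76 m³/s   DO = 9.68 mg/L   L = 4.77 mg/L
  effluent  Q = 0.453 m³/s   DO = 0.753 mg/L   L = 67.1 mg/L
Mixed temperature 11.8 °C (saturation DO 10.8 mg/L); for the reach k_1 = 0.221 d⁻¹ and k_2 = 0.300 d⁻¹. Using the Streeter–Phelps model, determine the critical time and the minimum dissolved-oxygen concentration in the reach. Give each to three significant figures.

t_c ≈ 3.08 d; minimum DO ≈ 4.27 mg/L

Mixed DO = (1.76×9.68 + 0.453×0.753)/(1.76+0.453) = 17.38/2.213 = 7.853 mg/L.
Mixed L₀ = (1.76×4.77 + 0.453×67.1)/(2.213) = 38.79/2.213 = 17.53 mg/L.
Initial deficit D₀ = C_s − DO₀ = 10.8 − 7.853 = 2.947 mg/L.
t_c = (1/0.07900) ln[(0.300/0.221)(1 − 2.947×0.07900/(0.221×17.53))] = 12.66 × ln(1.276) = 3.084 d.
D_c = (0.221/0.300) × 17.53 × e^(−0.221×3.084) = 0.7367 × 17.53 × 0.5058 = 6.532 mg/L.
Minimum DO = 10.8 − 6.532 = 4.268 mg/L.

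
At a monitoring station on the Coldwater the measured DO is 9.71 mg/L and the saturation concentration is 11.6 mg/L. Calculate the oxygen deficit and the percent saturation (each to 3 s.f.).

D = C_s − C = 11.6 − 9.71 = 1.89 mg/L.
% saturation = 9.71/11.6 × 100 = 83.7 %.

D ≈ 1.89 mg/L; 83.7 % saturation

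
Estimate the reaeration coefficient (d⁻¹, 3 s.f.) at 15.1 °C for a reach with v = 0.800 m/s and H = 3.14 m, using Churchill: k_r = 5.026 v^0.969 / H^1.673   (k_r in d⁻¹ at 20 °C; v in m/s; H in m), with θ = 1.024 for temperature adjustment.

k_r ≈ 0.531 d⁻¹

k_r(20) = 5.026 × 0.800^0.969 / 3.14^1.673 = 5.026 × 0.8056 / 6.782 = 0.5970 d⁻¹.
k_r(15.1) = 0.5970 × 1.024^(15.1−20) = 0.5970 × 0.8903 = 0.5315 d⁻¹.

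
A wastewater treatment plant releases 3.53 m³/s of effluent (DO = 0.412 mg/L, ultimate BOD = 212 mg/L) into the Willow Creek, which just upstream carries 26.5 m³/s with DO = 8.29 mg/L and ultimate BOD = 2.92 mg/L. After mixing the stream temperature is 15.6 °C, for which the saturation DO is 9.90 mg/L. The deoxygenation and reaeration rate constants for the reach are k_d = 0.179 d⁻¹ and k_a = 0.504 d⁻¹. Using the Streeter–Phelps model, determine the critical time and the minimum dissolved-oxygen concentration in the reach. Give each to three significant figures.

t_c ≈ 2.62 d; minimum DO ≈ 3.79 mg/L

Mixed DO = (26.5×8.29 + 3.53×0.412)/(26.5+3.53) = 221.1/30.03 = 7.364 mg/L.
Mixed L₀ = (26.5×2.92 + 3.53×212)/(30.03) = 825.7/30.03 = 27.50 mg/L.
Initial deficit D₀ = C_s − DO₀ = 9.90 − 7.364 = 2.536 mg/L.
t_c = (1/0.3250) ln[(0.504/0.179)(1 − 2.536×0.3250/(0.179×27.50))] = 3.077 × ln(2.344) = 2.621 d.
D_c = (0.179/0.504) × 27.50 × e^(−0.179×2.621) = 0.3552 × 27.50 × 0.6255 = 6.108 mg/L.
Minimum DO = 9.90 − 6.108 = 3.792 mg/L.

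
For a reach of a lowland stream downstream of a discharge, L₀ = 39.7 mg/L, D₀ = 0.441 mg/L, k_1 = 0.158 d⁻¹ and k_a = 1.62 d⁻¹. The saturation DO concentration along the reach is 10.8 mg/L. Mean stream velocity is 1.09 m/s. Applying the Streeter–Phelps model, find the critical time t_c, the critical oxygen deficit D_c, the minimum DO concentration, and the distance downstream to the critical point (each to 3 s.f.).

With k_a/k_1 = 10.25 and 1 − D₀(k_a−k_1)/(k_1 L₀) = 0.8972,
t_c = ln(10.25 × 0.8972) / (1.62 − 0.158) = ln(9.199) / 1.462 = 2.219/1.462 = 1.518 d.
D_c = (k_1/k_a) L₀ e^(−k_1 t_c) = (0.158/1.62) × 39.7 × e^(−0.158×1.518) = 0.09753 × 39.7 × 0.7868 = 3.046 mg/L.
Minimum DO = C_s − D_c = 10.8 − 3.046 = 7.754 mg/L.
x_c = v t_c = 1.09 m/s × 1.518 d × 86400 s/d = 142900 m ≈ 143 km.

t_c ≈ 1.52 d; D_c ≈ 3.05 mg/L; min DO ≈ 7.75 mg/L; x_c ≈ 143 km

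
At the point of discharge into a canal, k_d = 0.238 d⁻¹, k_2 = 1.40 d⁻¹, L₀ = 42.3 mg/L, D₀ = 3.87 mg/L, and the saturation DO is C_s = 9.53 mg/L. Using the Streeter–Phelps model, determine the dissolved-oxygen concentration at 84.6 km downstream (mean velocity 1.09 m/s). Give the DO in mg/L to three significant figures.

Travel time t = x/v = 84.6 km / (1.09 m/s) = 84600 m / 1.09 m/s = 77610 s = 0.8983 d.
k_d L₀/(k_2−k_d) = 0.238×42.3/(1.40−0.238) = 10.07/1.162 = 8.664 mg/L.
e^(−k_d t) = e^(−0.238×0.8983) = 0.8075; e^(−k_2 t) = e^(−1.40×0.8983) = 0.2843.
D = 8.664 × (0.8075 − 0.2843) + 3.87 × 0.2843 = 4.533 + 1.100 = 5.633 mg/L.
DO = C_s − D = 9.53 − 5.633 = 3.897 mg/L.

DO ≈ 3.90 mg/L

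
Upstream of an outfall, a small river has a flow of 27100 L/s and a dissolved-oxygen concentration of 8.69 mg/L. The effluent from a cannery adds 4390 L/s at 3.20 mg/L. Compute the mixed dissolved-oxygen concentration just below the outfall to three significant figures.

Flow-weighted mixing: C = (Q_r C_r + Q_w C_w)/(Q_r + Q_w)
= (27100×8.69 + 4390×3.20)/(27100 + 4390) = 249500/31490 = 7.925 mg/L.

7.92 mg/L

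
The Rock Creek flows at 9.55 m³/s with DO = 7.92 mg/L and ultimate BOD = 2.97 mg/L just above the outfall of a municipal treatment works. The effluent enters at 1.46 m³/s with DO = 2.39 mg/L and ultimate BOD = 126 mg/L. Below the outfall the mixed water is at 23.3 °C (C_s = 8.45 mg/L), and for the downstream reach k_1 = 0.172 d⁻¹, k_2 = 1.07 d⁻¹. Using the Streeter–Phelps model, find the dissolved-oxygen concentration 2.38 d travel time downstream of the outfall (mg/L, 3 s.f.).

Mixed DO = (9.55×7.92 + 1.46×2.39)/(9.55+1.46) = 79.13/11.01 = 7.187 mg/L.
Mixed L₀ = (9.55×2.97 + 1.46×126)/(11.01) = 212.3/11.01 = 19.28 mg/L.
Initial deficit D₀ = C_s − DO₀ = 8.45 − 7.187 = 1.263 mg/L.
D(2.38) = [0.172×19.28/(1.07−0.172)](e^(−0.172×2.38) − e^(−1.07×2.38)) + 1.263 e^(−1.07×2.38)
= 3.694 × (0.6641 − 0.07835) + 1.263 × 0.07835 = 2.262 mg/L.
DO = 8.45 − 2.262 = 6.188 mg/L.

DO ≈ 6.19 mg/L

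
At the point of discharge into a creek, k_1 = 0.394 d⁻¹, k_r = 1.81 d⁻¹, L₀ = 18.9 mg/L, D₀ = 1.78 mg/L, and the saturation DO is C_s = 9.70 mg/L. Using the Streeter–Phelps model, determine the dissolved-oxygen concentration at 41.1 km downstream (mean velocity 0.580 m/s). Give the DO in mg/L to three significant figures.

DO ≈ 6.68 mg/L

Travel time t = x/v = 41.1 km / (0.580 m/s) = 41100 m / 0.580 m/s = 70860 s = 0.8202 d.
k_1 L₀/(k_r−k_1) = 0.394×18.9/(1.81−0.394) = 7.447/1.416 = 5.259 mg/L.
e^(−k_1 t) = e^(−0.394×0.8202) = 0.7239; e^(−k_r t) = e^(−1.81×0.8202) = 0.2266.
D = 5.259 × (0.7239 − 0.2266) + 1.78 × 0.2266 = 2.615 + 0.4034 = 3.018 mg/L.
DO = C_s − D = 9.70 − 3.018 = 6.682 mg/L.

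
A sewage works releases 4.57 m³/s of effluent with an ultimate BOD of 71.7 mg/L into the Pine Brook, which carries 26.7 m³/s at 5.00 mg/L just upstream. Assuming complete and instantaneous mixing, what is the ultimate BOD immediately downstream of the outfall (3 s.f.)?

14.7 mg/L

Flow-weighted mixing: C = (Q_r C_r + Q_w C_w)/(Q_r + Q_w)
= (26.7×5.00 + 4.57×71.7)/(26.7 + 4.57) = 461.2/31.27 = 14.75 mg/L.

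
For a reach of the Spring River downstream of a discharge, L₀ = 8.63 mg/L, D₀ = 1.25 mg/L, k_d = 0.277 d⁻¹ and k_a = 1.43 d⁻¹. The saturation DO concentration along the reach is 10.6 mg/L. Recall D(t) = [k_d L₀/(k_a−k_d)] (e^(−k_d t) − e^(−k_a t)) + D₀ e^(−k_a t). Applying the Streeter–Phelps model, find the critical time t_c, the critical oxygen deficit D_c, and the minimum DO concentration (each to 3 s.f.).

t_c ≈ 0.623 d; D_c ≈ 1.41 mg/L; min DO ≈ 9.19 mg/L

At the critical point dD/dt = 0, so k_d L₀ e^(−k_d t) = k_a D. Substituting D(t) from the Streeter–Phelps equation and solving for t gives
t_c = ln[(k_a/k_d)(1 − D₀(k_a−k_d)/(k_d L₀))] / (k_a−k_d).
Here k_a−k_d = 1.153 d⁻¹ and 1 − D₀(k_a−k_d)/(k_d L₀) = 1 − 1.25×1.153/(0.277×8.63) = 0.3971, so
t_c = ln(5.162 × 0.3971) / 1.153 = 0.7178 / 1.153 = 0.6226 d.
D_c = (k_d/k_a) L₀ e^(−k_d t_c) = (0.277/1.43) × 8.63 × e^(−0.277×0.6226) = 0.1937 × 8.63 × 0.8416 = 1.407 mg/L.
Minimum DO = C_s − D_c = 10.6 − 1.407 = 9.193 mg/L.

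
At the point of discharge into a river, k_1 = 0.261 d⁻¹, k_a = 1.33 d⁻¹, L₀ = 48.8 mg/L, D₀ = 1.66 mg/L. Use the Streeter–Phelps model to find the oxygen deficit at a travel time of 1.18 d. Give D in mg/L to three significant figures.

D ≈ 6.62 mg/L

k_1 L₀/(k_a−k_1) = 0.261×48.8/(1.33−0.261) = 12.74/1.069 = 11.91 mg/L.
e^(−k_1 t) = e^(−0.261×1.180) = 0.7349; e^(−k_a t) = e^(−1.33×1.180) = 0.2082.
D = 11.91 × (0.7349 − 0.2082) + 1.66 × 0.2082 = 6.276 + 0.3456 = 6.622 mg/L.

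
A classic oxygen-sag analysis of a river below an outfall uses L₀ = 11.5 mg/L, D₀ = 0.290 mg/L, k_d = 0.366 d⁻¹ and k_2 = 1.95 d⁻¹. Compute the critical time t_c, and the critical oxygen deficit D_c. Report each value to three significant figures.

t_c ≈ 0.983 d; D_c ≈ 1.51 mg/L

At the critical point dD/dt = 0, so k_d L₀ e^(−k_d t) = k_2 D. Substituting D(t) from the Streeter–Phelps equation and solving for t gives
t_c = ln[(k_2/k_d)(1 − D₀(k_2−k_d)/(k_d L₀))] / (k_2−k_d).
Here k_2−k_d = 1.584 d⁻¹ and 1 − D₀(k_2−k_d)/(k_d L₀) = 1 − 0.290×1.584/(0.366×11.5) = 0.8909, so
t_c = ln(5.328 × 0.8909) / 1.584 = 1.557 / 1.584 = 0.9832 d.
D_c = (k_d/k_2) L₀ e^(−k_d t_c) = (0.366/1.95) × 11.5 × e^(−0.366×0.9832) = 0.1877 × 11.5 × 0.6978 = 1.506 mg/L.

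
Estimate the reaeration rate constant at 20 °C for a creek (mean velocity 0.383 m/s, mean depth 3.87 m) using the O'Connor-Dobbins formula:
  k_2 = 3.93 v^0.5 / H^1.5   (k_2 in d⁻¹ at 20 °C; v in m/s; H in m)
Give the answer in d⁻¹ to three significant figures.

k_2 = 3.93 × 0.383^0.5 / 3.87^1.5 = 3.93 × 0.6189 / 7.613 = 0.3195 d⁻¹.

k_2 ≈ 0.319 d⁻¹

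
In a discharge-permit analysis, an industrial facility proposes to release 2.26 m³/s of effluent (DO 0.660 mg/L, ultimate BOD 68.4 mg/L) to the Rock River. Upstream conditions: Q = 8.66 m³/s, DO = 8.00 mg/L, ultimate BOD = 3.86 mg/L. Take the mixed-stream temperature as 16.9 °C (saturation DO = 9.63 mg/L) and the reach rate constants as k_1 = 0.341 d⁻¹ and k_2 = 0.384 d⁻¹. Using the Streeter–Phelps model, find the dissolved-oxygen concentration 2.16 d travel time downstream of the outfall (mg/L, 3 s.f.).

Mixed DO = (8.66×8.00 + 2.26×0.660)/(8.66+2.26) = 70.77/10.92 = 6.481 mg/L.
Mixed L₀ = (8.66×3.86 + 2.26×68.4)/(10.92) = 188.0/10.92 = 17.22 mg/L.
Initial deficit D₀ = C_s − DO₀ = 9.63 − 6.481 = 3.149 mg/L.
D(2.16) = [0.341×17.22/(0.384−0.341)](e^(−0.341×2.16) − e^(−0.384×2.16)) + 3.149 e^(−0.384×2.16)
= 136.5 × (0.4788 − 0.4363) + 3.149 × 0.4363 = 7.172 mg/L.
DO = 9.63 − 7.172 = 2.458 mg/L.

DO ≈ 2.46 mg/L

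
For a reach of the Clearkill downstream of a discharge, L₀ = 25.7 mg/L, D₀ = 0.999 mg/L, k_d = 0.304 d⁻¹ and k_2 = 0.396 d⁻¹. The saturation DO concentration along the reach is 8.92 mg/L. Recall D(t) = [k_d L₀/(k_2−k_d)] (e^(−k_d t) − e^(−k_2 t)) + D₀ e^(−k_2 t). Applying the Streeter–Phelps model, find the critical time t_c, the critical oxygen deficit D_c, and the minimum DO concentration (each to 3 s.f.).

t_c ≈ 2.75 d; D_c ≈ 8.56 mg/L; min DO ≈ 0.356 mg/L

With k_2/k_d = 1.303 and 1 − D₀(k_2−k_d)/(k_d L₀) = 0.9882,
t_c = ln(1.303 × 0.9882) / (0.396 − 0.304) = ln(1.287) / 0.09200 = 0.2526/0.09200 = 2.745 d.
D_c = (k_d/k_2) L₀ e^(−k_d t_c) = (0.304/0.396) × 25.7 × e^(−0.304×2.745) = 0.7677 × 25.7 × 0.4341 = 8.564 mg/L.
Minimum DO = C_s − D_c = 8.92 − 8.564 = 0.3559 mg/L.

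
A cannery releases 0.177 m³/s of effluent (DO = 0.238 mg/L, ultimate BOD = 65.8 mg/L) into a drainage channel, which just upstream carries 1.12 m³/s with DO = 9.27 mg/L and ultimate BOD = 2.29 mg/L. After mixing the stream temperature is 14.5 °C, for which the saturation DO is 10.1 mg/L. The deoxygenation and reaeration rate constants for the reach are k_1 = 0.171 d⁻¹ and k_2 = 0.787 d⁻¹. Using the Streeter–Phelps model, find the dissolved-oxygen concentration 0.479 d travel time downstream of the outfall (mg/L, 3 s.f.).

Mixed DO = (1.12×9.27 + 0.177×0.238)/(1.12+0.177) = 10.42/1.297 = 8.037 mg/L.
Mixed L₀ = (1.12×2.29 + 0.177×65.8)/(1.297) = 14.21/1.297 = 10.96 mg/L.
Initial deficit D₀ = C_s − DO₀ = 10.1 − 8.037 = 2.063 mg/L.
D(0.479) = [0.171×10.96/(0.787−0.171)](e^(−0.171×0.479) − e^(−0.787×0.479)) + 2.063 e^(−0.787×0.479)
= 3.042 × (0.9214 − 0.6859) + 2.063 × 0.6859 = 2.131 mg/L.
DO = 10.1 − 2.131 = 7.969 mg/L.

DO ≈ 7.97 mg/L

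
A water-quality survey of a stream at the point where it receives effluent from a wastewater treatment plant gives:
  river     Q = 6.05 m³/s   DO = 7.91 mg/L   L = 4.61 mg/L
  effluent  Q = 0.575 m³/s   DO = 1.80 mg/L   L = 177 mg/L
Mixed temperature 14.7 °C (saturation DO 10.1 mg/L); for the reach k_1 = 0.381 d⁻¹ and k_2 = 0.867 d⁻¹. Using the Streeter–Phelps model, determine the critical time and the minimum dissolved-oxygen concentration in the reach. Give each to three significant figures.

Mixed DO = (6.05×7.91 + 0.575×1.80)/(6.05+0.575) = 48.89/6.625 = 7.380 mg/L.
Mixed L₀ = (6.05×4.61 + 0.575×177)/(6.625) = 129.7/6.625 = 19.57 mg/L.
Initial deficit D₀ = C_s − DO₀ = 10.1 − 7.380 = 2.720 mg/L.
t_c = (1/0.4860) ln[(0.867/0.381)(1 − 2.720×0.4860/(0.381×19.57))] = 2.058 × ln(1.872) = 1.290 d.
D_c = (0.381/0.867) × 19.57 × e^(−0.381×1.290) = 0.4394 × 19.57 × 0.6116 = 5.261 mg/L.
Minimum DO = 10.1 − 5.261 = 4.839 mg/L.

t_c ≈ 1.29 d; minimum DO ≈ 4.84 mg/L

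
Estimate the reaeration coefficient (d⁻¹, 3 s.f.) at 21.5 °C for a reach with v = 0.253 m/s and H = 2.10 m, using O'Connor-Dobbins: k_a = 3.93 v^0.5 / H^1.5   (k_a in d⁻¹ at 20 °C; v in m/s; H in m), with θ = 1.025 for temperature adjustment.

k_a ≈ 0.674 d⁻¹

k_a(20) = 3.93 × 0.253^0.5 / 2.10^1.5 = 3.93 × 0.5030 / 3.043 = 0.6496 d⁻¹.
k_a(21.5) = 0.6496 × 1.025^(21.5−20) = 0.6496 × 1.038 = 0.6741 d⁻¹.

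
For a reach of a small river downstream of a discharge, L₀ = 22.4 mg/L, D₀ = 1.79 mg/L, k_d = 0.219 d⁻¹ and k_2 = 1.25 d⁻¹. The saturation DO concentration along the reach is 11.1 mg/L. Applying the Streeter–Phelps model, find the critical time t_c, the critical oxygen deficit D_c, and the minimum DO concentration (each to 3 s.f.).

t_c ≈ 1.23 d; D_c ≈ 3.00 mg/L; min DO ≈ 8.10 mg/L

At the critical point dD/dt = 0, so k_d L₀ e^(−k_d t) = k_2 D. Substituting D(t) from the Streeter–Phelps equation and solving for t gives
t_c = ln[(k_2/k_d)(1 − D₀(k_2−k_d)/(k_d L₀))] / (k_2−k_d).
Here k_2−k_d = 1.031 d⁻¹ and 1 − D₀(k_2−k_d)/(k_d L₀) = 1 − 1.79×1.031/(0.219×22.4) = 0.6238, so
t_c = ln(5.708 × 0.6238) / 1.031 = 1.270 / 1.031 = 1.232 d.
D_c = (k_d/k_2) L₀ e^(−k_d t_c) = (0.219/1.25) × 22.4 × e^(−0.219×1.232) = 0.1752 × 22.4 × 0.7636 = 2.997 mg/L.
Minimum DO = C_s − D_c = 11.1 − 2.997 = 8.103 mg/L.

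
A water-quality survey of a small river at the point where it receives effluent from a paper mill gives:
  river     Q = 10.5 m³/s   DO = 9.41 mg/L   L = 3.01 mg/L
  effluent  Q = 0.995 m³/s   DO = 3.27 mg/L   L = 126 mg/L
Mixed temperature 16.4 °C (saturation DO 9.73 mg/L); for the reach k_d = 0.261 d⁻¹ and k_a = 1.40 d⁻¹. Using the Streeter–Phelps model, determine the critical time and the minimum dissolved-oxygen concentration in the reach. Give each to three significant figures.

t_c ≈ 1.20 d; minimum DO ≈ 7.87 mg/L

Mixed DO = (10.5×9.41 + 0.995×3.27)/(10.5+0.995) = 102.1/11.49 = 8.879 mg/L.
Mixed L₀ = (10.5×3.01 + 0.995×126)/(11.49) = 157.0/11.49 = 13.66 mg/L.
Initial deficit D₀ = C_s − DO₀ = 9.73 − 8.879 = 0.8515 mg/L.
t_c = (1/1.139) ln[(1.40/0.261)(1 − 0.8515×1.139/(0.261×13.66))] = 0.8780 × ln(3.904) = 1.196 d.
D_c = (0.261/1.40) × 13.66 × e^(−0.261×1.196) = 0.1864 × 13.66 × 0.7319 = 1.863 mg/L.
Minimum DO = 9.73 − 1.863 = 7.867 mg/L.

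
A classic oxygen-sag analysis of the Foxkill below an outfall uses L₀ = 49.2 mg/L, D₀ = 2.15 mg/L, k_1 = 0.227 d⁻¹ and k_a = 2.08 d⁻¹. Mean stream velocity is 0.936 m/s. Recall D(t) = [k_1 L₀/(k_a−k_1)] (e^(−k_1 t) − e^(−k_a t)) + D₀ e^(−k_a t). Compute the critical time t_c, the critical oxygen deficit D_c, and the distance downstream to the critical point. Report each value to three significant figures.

t_c = [1/(k_a−k_1)] ln[(k_a/k_1)(1 − D₀(k_a−k_1)/(k_1 L₀))]
= [1/(2.08−0.227)] ln[(2.08/0.227)(1 − 2.15×1.853/(0.227×49.2))]
= (1/1.853) ln[9.163 × 0.6433] = 0.5397 × ln(5.894) = 0.5397 × 1.774 = 0.9574 d.
L(t_c) = L₀ e^(−k_1 t_c) = 49.2 × 0.8047 = 39.59 mg/L, and at the critical point k_a D_c = k_1 L, so D_c = (0.227/2.08) × 39.59 = 4.321 mg/L.
x_c = v t_c = 0.936 m/s × 0.9574 d × 86400 s/d = 77420 m ≈ 77.4 km.

t_c ≈ 0.957 d; D_c ≈ 4.32 mg/L; x_c ≈ 77.4 km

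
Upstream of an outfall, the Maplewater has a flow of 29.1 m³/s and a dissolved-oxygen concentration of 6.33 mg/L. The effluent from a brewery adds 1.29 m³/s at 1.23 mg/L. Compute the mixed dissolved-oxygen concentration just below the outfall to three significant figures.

6.11 mg/L

Flow-weighted mixing: C = (Q_r C_r + Q_w C_w)/(Q_r + Q_w)
= (29.1×6.33 + 1.29×1.23)/(29.1 + 1.29) = 185.8/30.39 = 6.114 mg/L.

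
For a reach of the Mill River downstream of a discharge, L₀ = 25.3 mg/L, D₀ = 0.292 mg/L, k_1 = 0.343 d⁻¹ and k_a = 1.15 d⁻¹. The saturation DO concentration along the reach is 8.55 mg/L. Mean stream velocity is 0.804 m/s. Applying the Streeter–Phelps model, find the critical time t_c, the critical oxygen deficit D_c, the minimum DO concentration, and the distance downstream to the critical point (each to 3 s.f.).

With k_a/k_1 = 3.353 and 1 − D₀(k_a−k_1)/(k_1 L₀) = 0.9728,
t_c = ln(3.353 × 0.9728) / (1.15 − 0.343) = ln(3.262) / 0.8070 = 1.182/0.8070 = 1.465 d.
L(t_c) = L₀ e^(−k_1 t_c) = 25.3 × 0.6050 = 15.31 mg/L, and at the critical point k_a D_c = k_1 L, so D_c = (0.343/1.15) × 15.31 = 4.565 mg/L.
Minimum DO = C_s − D_c = 8.55 − 4.565 = 3.985 mg/L.
x_c = v t_c = 0.804 m/s × 1.465 d × 86400 s/d = 101800 m ≈ 102 km.

t_c ≈ 1.47 d; D_c ≈ 4.57 mg/L; min DO ≈ 3.98 mg/L; x_c ≈ 102 km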